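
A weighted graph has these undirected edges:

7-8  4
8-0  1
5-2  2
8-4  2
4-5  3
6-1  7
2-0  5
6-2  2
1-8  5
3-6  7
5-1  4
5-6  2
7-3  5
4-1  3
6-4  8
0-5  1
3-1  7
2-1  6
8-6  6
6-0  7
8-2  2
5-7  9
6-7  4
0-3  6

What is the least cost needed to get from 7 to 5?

6

Compare a few routes:
7 → 6 → 5: 4+2 = 6
7 → 6 → 2 → 5: 4+2+2 = 8
7 → 5: 9 = 9
7 → 8 → 2 → 5: 4+2+2 = 8
The minimum is 6 via 7 → 6 → 5.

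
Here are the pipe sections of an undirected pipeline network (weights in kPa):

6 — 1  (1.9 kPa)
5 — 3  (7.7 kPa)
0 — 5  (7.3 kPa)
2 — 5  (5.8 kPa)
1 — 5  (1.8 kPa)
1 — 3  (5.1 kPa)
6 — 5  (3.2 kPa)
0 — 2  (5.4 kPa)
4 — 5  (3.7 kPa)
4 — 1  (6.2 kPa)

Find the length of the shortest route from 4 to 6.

6.9 kPa

Enumerating some paths:
4–1–6: 6.2+1.9 = 8.1
4–5–6: 3.7+3.2 = 6.9
4–1–5–6: 6.2+1.8+3.2 = 11.2
4–5–1–6: 3.7+1.8+1.9 = 7.4
The minimum is 6.9 kPa via 4–5–6.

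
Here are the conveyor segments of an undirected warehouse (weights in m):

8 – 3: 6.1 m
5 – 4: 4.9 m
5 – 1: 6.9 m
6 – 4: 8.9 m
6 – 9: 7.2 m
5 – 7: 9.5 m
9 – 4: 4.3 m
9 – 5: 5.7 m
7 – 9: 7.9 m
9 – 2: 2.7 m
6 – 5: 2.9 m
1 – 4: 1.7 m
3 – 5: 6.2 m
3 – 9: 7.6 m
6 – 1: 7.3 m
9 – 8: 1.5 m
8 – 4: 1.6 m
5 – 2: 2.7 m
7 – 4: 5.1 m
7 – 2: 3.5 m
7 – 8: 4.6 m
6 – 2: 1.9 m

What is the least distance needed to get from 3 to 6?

9.1 m

Settle nodes by increasing distance from 3:
3: 0
8: 6.1  (via 3)
5: 6.2  (via 3)
9: 7.6  (via 3)
4: 7.7  (via 8)
2: 8.9  (via 5)
6: 9.1  (via 5)
Shortest route: 3 → 5 → 6 = 9.1 m.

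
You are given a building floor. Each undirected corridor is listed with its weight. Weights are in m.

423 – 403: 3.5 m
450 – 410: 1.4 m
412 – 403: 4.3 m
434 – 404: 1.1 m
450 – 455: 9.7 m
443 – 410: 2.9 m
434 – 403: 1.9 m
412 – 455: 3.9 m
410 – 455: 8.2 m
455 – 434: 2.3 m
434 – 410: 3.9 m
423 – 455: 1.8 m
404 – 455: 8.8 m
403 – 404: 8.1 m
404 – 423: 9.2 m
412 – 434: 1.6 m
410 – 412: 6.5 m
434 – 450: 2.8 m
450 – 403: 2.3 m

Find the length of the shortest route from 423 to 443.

Candidate routes:
423 → 403 → 434 → 410 → 443: 3.5+1.9+3.9+2.9 = 12.2
423 → 455 → 434 → 410 → 443: 1.8+2.3+3.9+2.9 = 10.9
423 → 403 → 450 → 410 → 443: 3.5+2.3+1.4+2.9 = 10.1
423 → 455 → 434 → 450 → 410 → 443: 1.8+2.3+2.8+1.4+2.9 = 11.2
The minimum is 10.1 m via 423 → 403 → 450 → 410 → 443.

10.1 m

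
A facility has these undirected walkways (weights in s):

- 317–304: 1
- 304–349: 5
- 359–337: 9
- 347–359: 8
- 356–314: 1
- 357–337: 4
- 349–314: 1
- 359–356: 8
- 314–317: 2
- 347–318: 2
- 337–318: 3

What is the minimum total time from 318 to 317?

Enumerating some paths:
318–337–359–356–314–317: 3+9+8+1+2 = 23
318–347–359–356–314–317: 2+8+8+1+2 = 21
Cheapest is 318–347–359–356–314–317 at 21 s.

21 s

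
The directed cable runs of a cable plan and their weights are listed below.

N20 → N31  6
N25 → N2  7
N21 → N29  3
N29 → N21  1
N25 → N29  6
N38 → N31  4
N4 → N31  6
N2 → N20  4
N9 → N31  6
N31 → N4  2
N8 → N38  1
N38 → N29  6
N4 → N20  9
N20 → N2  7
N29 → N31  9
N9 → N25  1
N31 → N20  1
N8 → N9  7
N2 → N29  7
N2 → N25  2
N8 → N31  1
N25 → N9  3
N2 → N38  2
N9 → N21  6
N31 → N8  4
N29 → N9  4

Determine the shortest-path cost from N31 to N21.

12

Candidate routes:
N31–N20–N2–N29–N21: 1+7+7+1 = 16
N31–N20–N2–N38–N29–N21: 1+7+2+6+1 = 17
N31–N8–N38–N29–N21: 4+1+6+1 = 12
N31–N8–N9–N21: 4+7+6 = 17
Cheapest is N31–N8–N38–N29–N21 at 12.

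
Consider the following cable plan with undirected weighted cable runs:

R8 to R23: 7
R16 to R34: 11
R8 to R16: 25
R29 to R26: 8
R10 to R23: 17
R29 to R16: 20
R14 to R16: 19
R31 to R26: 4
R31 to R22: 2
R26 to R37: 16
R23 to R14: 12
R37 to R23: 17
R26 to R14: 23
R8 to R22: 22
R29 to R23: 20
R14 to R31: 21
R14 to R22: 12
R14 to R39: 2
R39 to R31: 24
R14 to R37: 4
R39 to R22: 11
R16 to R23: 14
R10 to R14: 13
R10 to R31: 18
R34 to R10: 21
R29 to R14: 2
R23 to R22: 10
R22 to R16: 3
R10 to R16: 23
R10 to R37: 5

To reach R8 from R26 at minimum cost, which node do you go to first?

Compare a few routes:
R26 → R31 → R22 → R8: 4+2+22 = 28
R26 → R31 → R22 → R23 → R8: 4+2+10+7 = 23
Cheapest is R26 → R31 → R22 → R23 → R8 at 23.
So from R26 the first move is to R31.

R31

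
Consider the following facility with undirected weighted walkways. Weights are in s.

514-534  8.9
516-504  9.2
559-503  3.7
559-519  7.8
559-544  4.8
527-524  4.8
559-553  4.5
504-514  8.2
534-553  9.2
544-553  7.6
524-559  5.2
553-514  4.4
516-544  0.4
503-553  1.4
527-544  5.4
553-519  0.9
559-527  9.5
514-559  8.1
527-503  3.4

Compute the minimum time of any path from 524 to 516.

Candidate routes:
524–527–503–559–544–516: 4.8+3.4+3.7+4.8+0.4 = 17.1
524–527–544–516: 4.8+5.4+0.4 = 10.6
524–559–544–516: 5.2+4.8+0.4 = 10.4
Cheapest is 524–559–544–516 at 10.4 s.

10.4 s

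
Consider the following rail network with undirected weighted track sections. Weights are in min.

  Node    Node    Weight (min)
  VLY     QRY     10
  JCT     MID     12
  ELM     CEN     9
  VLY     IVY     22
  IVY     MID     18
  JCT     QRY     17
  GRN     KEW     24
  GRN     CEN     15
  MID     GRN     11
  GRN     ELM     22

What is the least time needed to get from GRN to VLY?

Enumerating some paths:
GRN–MID–IVY–VLY: 11+18+22 = 51
GRN–MID–JCT–QRY–VLY: 11+12+17+10 = 50
Cheapest is GRN–MID–JCT–QRY–VLY at 50 min.

50 min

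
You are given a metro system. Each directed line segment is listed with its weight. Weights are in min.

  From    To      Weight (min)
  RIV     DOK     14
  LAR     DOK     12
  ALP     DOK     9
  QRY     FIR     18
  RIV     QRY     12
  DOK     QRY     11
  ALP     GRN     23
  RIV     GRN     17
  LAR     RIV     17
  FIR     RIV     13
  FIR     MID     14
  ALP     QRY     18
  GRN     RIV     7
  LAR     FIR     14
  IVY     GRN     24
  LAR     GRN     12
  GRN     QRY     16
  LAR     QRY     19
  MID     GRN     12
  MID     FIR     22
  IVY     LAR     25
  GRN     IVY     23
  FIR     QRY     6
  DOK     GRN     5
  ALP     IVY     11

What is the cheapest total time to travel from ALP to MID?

Compare a few routes:
ALP - DOK - QRY - FIR - MID: 9+11+18+14 = 52
ALP - QRY - FIR - MID: 18+18+14 = 50
Cheapest is ALP - QRY - FIR - MID at 50 min.

50 min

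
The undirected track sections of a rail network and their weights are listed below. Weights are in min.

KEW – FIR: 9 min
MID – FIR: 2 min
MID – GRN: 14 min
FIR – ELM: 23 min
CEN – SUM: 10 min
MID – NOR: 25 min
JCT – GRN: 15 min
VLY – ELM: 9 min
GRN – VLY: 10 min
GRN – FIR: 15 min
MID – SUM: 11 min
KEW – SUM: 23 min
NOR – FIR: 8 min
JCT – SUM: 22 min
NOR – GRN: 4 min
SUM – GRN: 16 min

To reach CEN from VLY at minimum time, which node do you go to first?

Compare a few routes:
VLY → GRN → MID → SUM → CEN: 10+14+11+10 = 45
VLY → GRN → NOR → FIR → MID → SUM → CEN: 10+4+8+2+11+10 = 45
VLY → GRN → SUM → CEN: 10+16+10 = 36
Cheapest is VLY → GRN → SUM → CEN at 36 min.
So from VLY the first move is to GRN.

GRN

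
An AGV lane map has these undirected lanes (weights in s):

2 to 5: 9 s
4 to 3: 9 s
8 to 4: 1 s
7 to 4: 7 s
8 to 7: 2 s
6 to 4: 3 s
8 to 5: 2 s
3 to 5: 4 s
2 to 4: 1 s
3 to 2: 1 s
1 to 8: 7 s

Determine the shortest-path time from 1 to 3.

10 s

Candidate routes:
1 - 8 - 5 - 3: 7+2+4 = 13
1 - 8 - 4 - 2 - 3: 7+1+1+1 = 10
Cheapest is 1 - 8 - 4 - 2 - 3 at 10 s.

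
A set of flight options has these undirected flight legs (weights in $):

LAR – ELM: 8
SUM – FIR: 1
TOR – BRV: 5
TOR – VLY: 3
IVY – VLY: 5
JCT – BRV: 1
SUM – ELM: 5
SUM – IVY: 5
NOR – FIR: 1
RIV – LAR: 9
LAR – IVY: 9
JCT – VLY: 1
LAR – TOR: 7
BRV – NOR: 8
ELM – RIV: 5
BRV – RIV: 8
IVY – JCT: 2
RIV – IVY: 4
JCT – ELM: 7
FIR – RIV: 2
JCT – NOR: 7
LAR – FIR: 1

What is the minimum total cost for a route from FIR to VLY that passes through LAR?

$11

Shortest FIR→LAR: FIR → LAR = 1
Best LAR to VLY: LAR → TOR → VLY costing 10
Total via LAR: 1 + 10 = $11.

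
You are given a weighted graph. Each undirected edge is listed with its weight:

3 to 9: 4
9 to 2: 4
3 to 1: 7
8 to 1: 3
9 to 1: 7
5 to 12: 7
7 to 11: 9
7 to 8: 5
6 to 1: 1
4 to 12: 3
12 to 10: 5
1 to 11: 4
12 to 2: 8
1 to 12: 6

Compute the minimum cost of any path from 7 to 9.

15

Running Dijkstra from 7:
7: 0
8: 5  (via 7)
1: 8  (via 8)
6: 9  (via 1)
11: 9  (via 7)
12: 14  (via 1)
3: 15  (via 1)
9: 15  (via 1)
Shortest route: 7–8–1–9 = 15.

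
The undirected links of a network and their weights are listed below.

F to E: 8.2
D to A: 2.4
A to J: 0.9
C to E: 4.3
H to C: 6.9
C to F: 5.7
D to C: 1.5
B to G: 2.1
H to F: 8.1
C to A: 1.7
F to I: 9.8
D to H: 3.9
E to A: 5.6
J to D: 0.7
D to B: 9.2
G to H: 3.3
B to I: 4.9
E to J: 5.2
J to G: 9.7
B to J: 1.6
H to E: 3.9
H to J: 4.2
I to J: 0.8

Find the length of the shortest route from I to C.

3

Compare a few routes:
I → J → D → C: 0.8+0.7+1.5 = 3
I → J → A → D → C: 0.8+0.9+2.4+1.5 = 5.6
I → J → D → A → C: 0.8+0.7+2.4+1.7 = 5.6
I → J → A → C: 0.8+0.9+1.7 = 3.4
The minimum is 3 via I → J → D → C.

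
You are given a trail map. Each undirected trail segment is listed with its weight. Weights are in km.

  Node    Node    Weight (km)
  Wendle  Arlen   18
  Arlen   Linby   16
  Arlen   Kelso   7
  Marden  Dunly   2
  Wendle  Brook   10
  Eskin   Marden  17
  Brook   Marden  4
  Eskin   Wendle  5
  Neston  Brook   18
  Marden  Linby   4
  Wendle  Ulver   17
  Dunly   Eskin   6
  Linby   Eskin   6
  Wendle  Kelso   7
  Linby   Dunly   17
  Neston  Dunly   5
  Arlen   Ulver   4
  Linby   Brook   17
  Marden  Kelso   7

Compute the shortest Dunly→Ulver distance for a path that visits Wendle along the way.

28 km

Shortest Dunly→Wendle: Dunly → Eskin → Wendle = 11
Best Wendle to Ulver: Wendle → Ulver costing 17
Total via Wendle: 11 + 17 = 28 km.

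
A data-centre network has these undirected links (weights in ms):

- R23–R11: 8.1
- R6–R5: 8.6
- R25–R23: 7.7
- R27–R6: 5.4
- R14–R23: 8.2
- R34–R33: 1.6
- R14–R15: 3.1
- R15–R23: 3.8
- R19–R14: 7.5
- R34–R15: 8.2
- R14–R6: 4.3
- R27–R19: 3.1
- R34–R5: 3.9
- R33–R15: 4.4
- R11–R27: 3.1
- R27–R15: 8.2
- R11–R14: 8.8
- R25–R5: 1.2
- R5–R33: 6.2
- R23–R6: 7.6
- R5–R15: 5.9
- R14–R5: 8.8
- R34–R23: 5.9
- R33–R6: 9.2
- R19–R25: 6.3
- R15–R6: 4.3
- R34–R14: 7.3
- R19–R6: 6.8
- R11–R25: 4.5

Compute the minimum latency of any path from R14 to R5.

8.8 ms

Settle nodes by increasing distance from R14:
R14: 0
R15: 3.1  (via R14)
R6: 4.3  (via R14)
R23: 6.9  (via R15)
R34: 7.3  (via R14)
R33: 7.5  (via R15)
R19: 7.5  (via R14)
R5: 8.8  (via R14)
Shortest route: R14 → R5 = 8.8 ms.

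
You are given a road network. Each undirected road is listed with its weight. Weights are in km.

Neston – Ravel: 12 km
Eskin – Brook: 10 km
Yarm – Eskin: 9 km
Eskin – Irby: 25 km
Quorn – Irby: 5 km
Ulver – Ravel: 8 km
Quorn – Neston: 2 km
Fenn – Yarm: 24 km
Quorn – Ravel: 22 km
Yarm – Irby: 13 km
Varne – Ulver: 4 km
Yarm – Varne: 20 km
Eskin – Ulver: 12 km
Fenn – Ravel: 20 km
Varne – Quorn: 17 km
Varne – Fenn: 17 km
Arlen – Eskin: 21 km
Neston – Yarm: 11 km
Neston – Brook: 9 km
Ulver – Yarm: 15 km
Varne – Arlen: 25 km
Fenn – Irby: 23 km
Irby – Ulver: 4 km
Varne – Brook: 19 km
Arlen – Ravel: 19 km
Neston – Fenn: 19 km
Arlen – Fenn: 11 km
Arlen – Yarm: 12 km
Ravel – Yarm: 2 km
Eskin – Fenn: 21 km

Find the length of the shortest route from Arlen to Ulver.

22 km

Running Dijkstra from Arlen:
Arlen: 0
Fenn: 11  (via Arlen)
Yarm: 12  (via Arlen)
Ravel: 14  (via Yarm)
Eskin: 21  (via Arlen)
Ulver: 22  (via Ravel)
Shortest route: Arlen–Yarm–Ravel–Ulver = 22 km.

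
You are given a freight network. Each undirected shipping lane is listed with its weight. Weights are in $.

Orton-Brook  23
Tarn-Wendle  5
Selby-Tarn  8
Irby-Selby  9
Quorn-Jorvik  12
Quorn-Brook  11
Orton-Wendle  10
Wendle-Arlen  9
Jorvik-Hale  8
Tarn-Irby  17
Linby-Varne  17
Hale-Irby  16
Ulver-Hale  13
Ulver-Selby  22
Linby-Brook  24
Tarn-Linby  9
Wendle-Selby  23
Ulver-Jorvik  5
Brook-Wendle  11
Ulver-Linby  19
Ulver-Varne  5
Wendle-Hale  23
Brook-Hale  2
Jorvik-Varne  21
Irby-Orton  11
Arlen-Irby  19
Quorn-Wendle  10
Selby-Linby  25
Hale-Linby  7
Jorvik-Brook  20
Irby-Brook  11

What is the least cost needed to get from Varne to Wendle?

$31

Shortest distances from Varne:
Varne: 0
Ulver: 5  (via Varne)
Jorvik: 10  (via Ulver)
Linby: 17  (via Varne)
Hale: 18  (via Ulver)
Brook: 20  (via Hale)
Quorn: 22  (via Jorvik)
Tarn: 26  (via Linby)
Selby: 27  (via Ulver)
Wendle: 31  (via Brook)
Shortest route: Varne–Ulver–Hale–Brook–Wendle = $31.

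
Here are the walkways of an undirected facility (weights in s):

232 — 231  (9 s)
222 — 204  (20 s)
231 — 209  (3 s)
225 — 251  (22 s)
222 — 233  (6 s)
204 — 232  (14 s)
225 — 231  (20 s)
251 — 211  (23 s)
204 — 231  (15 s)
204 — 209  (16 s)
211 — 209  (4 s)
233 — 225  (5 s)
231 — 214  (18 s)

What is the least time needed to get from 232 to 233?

34 s

Candidate routes:
232 → 231 → 225 → 233: 9+20+5 = 34
232 → 204 → 222 → 233: 14+20+6 = 40
232 → 231 → 204 → 222 → 233: 9+15+20+6 = 50
The minimum is 34 s via 232 → 231 → 225 → 233.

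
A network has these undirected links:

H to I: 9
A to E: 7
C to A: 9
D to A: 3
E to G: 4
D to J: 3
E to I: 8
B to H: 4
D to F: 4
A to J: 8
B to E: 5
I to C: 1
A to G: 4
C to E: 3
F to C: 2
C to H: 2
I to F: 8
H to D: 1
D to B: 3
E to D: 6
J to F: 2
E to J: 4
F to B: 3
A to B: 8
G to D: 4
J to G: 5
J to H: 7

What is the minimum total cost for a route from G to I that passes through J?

Best G to J: G → J costing 5
Shortest J→I: J → F → C → I = 5
Total via J: 5 + 5 = 10.

10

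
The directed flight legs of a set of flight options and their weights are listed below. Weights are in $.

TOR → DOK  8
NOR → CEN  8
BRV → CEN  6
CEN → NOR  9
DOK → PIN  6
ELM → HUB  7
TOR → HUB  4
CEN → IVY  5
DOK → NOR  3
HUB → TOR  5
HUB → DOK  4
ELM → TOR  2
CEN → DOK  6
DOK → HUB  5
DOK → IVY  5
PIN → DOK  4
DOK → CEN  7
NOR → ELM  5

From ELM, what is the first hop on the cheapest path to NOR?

TOR

Candidate routes:
ELM - HUB - TOR - DOK - NOR: 7+5+8+3 = 23
ELM - TOR - DOK - CEN - NOR: 2+8+7+9 = 26
ELM - TOR - DOK - NOR: 2+8+3 = 13
ELM - HUB - DOK - NOR: 7+4+3 = 14
The minimum is $13 via ELM - TOR - DOK - NOR.
So from ELM the first move is to TOR.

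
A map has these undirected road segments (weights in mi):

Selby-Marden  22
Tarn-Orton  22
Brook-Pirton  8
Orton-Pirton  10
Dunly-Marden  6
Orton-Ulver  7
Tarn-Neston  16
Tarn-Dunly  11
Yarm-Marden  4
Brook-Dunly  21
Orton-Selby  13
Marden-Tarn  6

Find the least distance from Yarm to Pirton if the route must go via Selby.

Shortest Yarm→Selby: Yarm → Marden → Selby = 26
Shortest Selby→Pirton: Selby → Orton → Pirton = 23
Total via Selby: 26 + 23 = 49 mi.

49 mi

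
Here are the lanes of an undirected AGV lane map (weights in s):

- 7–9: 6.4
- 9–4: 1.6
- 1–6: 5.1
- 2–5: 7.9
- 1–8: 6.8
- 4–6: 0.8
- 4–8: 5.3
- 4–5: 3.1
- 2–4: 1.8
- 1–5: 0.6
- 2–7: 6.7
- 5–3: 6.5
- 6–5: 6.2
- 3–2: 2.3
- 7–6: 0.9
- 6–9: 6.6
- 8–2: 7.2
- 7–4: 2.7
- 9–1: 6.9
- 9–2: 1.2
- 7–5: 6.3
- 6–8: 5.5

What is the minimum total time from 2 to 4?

1.8 s

Running Dijkstra from 2:
2: 0
9: 1.2  (via 2)
4: 1.8  (via 2)
Shortest route: 2 → 4 = 1.8 s.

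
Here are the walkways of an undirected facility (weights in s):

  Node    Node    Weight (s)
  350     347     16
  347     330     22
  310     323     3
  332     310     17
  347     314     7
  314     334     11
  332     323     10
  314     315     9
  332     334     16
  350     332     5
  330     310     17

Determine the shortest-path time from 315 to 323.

Candidate routes:
315–314–347–350–332–310–323: 9+7+16+5+17+3 = 57
315–314–334–332–310–323: 9+11+16+17+3 = 56
315–314–347–350–332–323: 9+7+16+5+10 = 47
315–314–334–332–323: 9+11+16+10 = 46
Cheapest is 315–314–334–332–323 at 46 s.

46 s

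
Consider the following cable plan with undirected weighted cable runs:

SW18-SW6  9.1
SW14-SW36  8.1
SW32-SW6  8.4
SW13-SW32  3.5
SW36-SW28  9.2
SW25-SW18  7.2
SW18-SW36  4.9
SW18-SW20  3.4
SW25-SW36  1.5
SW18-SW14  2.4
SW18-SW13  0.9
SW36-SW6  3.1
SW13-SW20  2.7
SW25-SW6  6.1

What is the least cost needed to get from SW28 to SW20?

Candidate routes:
SW28 → SW36 → SW18 → SW20: 9.2+4.9+3.4 = 17.5
SW28 → SW36 → SW25 → SW18 → SW20: 9.2+1.5+7.2+3.4 = 21.3
SW28 → SW36 → SW18 → SW13 → SW20: 9.2+4.9+0.9+2.7 = 17.7
Cheapest is SW28 → SW36 → SW18 → SW20 at 17.5.

17.5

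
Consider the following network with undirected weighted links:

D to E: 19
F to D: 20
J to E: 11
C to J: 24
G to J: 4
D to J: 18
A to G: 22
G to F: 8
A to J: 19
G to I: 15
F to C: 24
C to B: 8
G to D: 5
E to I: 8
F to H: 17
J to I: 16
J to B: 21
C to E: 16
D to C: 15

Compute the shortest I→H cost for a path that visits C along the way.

Shortest I→C: I → E → C = 24
Shortest C→H: C → F → H = 41
Total via C: 24 + 41 = 65.

65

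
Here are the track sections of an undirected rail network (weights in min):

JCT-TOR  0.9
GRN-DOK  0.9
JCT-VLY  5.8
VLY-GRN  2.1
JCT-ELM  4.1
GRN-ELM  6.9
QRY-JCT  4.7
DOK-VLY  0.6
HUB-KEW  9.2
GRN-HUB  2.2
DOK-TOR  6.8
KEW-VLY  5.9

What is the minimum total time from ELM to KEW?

14.3 min

Settle nodes by increasing distance from ELM:
ELM: 0
JCT: 4.1  (via ELM)
TOR: 5  (via JCT)
GRN: 6.9  (via ELM)
DOK: 7.8  (via GRN)
VLY: 8.4  (via DOK)
QRY: 8.8  (via JCT)
HUB: 9.1  (via GRN)
KEW: 14.3  (via VLY)
Shortest route: ELM–GRN–DOK–VLY–KEW = 14.3 min.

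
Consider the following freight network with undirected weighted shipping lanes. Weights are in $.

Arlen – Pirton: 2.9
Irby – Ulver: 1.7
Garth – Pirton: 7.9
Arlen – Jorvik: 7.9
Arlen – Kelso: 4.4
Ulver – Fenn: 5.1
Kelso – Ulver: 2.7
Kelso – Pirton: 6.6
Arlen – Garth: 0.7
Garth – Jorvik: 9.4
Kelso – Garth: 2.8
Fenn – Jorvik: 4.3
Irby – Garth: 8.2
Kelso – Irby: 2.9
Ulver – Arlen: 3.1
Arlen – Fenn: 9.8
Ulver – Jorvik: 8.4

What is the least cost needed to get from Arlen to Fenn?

Shortest distances from Arlen:
Arlen: 0
Garth: 0.7  (via Arlen)
Pirton: 2.9  (via Arlen)
Ulver: 3.1  (via Arlen)
Kelso: 3.5  (via Garth)
Irby: 4.8  (via Ulver)
Jorvik: 7.9  (via Arlen)
Fenn: 8.2  (via Ulver)
Shortest route: Arlen → Ulver → Fenn = $8.2.

$8.2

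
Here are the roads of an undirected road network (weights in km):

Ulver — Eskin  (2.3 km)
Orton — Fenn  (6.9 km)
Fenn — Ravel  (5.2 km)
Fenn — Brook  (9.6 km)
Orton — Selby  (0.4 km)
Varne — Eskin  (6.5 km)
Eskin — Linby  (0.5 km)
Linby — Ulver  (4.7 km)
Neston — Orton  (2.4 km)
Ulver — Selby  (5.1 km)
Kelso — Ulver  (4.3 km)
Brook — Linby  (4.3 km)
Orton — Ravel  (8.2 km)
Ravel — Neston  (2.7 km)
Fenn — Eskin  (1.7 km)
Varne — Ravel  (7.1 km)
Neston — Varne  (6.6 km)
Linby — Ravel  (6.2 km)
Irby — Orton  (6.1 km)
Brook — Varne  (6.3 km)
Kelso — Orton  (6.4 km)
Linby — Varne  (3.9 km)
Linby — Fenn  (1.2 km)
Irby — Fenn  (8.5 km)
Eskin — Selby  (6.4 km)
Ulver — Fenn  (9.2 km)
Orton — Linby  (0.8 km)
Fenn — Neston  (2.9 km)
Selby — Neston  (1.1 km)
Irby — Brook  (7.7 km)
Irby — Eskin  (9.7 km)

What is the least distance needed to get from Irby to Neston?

Enumerating some paths:
Irby → Orton → Linby → Fenn → Neston: 6.1+0.8+1.2+2.9 = 11
Irby → Orton → Neston: 6.1+2.4 = 8.5
Irby → Orton → Selby → Neston: 6.1+0.4+1.1 = 7.6
The minimum is 7.6 km via Irby → Orton → Selby → Neston.

7.6 km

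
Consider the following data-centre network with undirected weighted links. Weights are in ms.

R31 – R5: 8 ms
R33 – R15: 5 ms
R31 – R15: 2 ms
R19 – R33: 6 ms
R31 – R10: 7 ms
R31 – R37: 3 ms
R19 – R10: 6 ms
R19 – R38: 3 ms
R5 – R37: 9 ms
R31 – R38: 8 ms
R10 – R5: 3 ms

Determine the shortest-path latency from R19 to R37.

14 ms

Candidate routes:
R19–R10–R31–R37: 6+7+3 = 16
R19–R38–R31–R37: 3+8+3 = 14
R19–R33–R15–R31–R37: 6+5+2+3 = 16
The minimum is 14 ms via R19–R38–R31–R37.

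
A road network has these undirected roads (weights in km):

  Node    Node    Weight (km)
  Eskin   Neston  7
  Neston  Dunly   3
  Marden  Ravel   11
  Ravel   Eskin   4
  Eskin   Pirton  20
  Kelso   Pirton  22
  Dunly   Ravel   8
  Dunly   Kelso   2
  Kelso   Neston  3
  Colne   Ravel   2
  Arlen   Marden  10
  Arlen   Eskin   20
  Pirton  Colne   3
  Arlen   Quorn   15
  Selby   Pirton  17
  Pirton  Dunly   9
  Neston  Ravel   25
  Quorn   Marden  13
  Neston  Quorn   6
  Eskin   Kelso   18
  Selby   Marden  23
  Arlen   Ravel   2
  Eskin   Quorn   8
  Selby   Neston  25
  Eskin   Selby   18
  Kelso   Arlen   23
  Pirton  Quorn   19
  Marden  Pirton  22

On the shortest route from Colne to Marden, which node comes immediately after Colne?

Candidate routes:
Colne–Ravel–Marden: 2+11 = 13
Colne–Ravel–Arlen–Marden: 2+2+10 = 14
Cheapest is Colne–Ravel–Marden at 13 km.
So from Colne the first move is to Ravel.

Ravel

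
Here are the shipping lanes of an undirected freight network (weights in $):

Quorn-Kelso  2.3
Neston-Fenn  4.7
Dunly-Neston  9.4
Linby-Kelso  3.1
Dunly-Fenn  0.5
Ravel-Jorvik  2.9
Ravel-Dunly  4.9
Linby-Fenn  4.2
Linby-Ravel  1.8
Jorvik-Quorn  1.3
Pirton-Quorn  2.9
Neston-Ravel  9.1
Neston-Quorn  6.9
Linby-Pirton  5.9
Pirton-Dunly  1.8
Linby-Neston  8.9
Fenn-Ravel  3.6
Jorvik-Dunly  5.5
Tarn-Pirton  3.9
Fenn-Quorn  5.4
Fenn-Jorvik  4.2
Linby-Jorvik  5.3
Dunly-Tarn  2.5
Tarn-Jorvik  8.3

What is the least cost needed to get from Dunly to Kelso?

$7

Enumerating some paths:
Dunly–Pirton–Quorn–Kelso: 1.8+2.9+2.3 = 7
Dunly–Fenn–Linby–Kelso: 0.5+4.2+3.1 = 7.8
Cheapest is Dunly–Pirton–Quorn–Kelso at $7.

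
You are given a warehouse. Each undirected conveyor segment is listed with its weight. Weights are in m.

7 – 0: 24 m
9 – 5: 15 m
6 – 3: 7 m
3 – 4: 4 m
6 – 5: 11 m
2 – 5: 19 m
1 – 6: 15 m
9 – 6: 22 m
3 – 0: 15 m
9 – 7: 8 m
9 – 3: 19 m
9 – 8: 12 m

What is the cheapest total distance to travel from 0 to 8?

Candidate routes:
0 → 7 → 9 → 8: 24+8+12 = 44
0 → 3 → 9 → 8: 15+19+12 = 46
Cheapest is 0 → 7 → 9 → 8 at 44 m.

44 m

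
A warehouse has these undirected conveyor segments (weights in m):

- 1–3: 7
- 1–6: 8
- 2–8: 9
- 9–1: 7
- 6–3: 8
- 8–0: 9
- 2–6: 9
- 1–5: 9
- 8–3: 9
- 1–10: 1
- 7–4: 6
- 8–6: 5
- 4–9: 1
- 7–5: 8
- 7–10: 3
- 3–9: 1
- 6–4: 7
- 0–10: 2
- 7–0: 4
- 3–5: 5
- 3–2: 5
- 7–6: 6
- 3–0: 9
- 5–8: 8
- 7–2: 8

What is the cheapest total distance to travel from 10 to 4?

Shortest distances from 10:
10: 0
1: 1  (via 10)
0: 2  (via 10)
7: 3  (via 10)
3: 8  (via 1)
9: 8  (via 1)
4: 9  (via 7)
Shortest route: 10 → 7 → 4 = 9 m.

9 m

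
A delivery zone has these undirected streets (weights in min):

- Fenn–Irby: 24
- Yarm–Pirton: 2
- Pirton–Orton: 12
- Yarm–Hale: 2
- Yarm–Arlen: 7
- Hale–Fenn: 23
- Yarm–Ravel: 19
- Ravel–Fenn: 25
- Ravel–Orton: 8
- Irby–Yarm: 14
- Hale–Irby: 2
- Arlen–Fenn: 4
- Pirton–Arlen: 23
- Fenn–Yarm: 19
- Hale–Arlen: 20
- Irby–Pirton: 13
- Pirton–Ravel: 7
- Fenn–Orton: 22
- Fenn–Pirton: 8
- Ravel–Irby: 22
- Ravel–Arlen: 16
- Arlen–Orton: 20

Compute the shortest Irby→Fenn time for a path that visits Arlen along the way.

15 min

Shortest Irby→Arlen: Irby → Hale → Yarm → Arlen = 11
Shortest Arlen→Fenn: Arlen → Fenn = 4
Total via Arlen: 11 + 4 = 15 min.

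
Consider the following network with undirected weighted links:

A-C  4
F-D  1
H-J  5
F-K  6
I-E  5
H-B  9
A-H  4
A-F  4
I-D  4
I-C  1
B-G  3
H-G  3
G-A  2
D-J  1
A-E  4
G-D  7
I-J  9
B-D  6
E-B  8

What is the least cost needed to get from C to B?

9

Settle nodes by increasing distance from C:
C: 0
I: 1  (via C)
A: 4  (via C)
D: 5  (via I)
E: 6  (via I)
F: 6  (via D)
G: 6  (via A)
J: 6  (via D)
H: 8  (via A)
B: 9  (via G)
Shortest route: C → A → G → B = 9.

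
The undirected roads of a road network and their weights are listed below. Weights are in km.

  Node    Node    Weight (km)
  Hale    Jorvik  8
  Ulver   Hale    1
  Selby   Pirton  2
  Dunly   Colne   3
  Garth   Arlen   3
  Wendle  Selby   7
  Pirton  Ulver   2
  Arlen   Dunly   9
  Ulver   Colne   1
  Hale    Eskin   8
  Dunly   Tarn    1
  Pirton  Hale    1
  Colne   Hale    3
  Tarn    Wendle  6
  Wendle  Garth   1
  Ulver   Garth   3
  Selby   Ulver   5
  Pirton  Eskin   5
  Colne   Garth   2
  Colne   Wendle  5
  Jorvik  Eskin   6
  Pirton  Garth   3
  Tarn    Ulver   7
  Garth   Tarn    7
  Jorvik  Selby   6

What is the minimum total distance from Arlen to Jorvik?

14 km

Shortest distances from Arlen:
Arlen: 0
Garth: 3  (via Arlen)
Wendle: 4  (via Garth)
Colne: 5  (via Garth)
Pirton: 6  (via Garth)
Ulver: 6  (via Garth)
Hale: 7  (via Pirton)
Dunly: 8  (via Colne)
Selby: 8  (via Pirton)
Tarn: 9  (via Dunly)
Eskin: 11  (via Pirton)
Jorvik: 14  (via Selby)
Shortest route: Arlen–Garth–Pirton–Selby–Jorvik = 14 km.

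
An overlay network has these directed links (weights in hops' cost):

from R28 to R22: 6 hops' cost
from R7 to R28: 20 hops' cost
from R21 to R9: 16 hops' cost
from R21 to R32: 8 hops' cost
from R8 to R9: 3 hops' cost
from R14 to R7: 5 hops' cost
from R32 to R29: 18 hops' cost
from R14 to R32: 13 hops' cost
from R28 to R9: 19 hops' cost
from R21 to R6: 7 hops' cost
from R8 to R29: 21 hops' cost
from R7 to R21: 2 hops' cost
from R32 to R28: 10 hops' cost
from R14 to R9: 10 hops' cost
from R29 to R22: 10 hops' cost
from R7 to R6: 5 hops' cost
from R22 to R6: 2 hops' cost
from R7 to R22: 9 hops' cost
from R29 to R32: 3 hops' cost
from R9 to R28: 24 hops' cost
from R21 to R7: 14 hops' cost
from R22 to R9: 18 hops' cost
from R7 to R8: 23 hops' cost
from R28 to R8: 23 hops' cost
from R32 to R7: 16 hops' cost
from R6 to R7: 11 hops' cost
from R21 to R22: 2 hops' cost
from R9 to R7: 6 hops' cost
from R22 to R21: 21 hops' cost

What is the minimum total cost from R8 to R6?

14 hops' cost

Compare a few routes:
R8–R9–R7–R6: 3+6+5 = 14
R8–R9–R7–R22–R6: 3+6+9+2 = 20
R8–R9–R7–R21–R6: 3+6+2+7 = 18
R8–R9–R7–R21–R22–R6: 3+6+2+2+2 = 15
Cheapest is R8–R9–R7–R6 at 14 hops' cost.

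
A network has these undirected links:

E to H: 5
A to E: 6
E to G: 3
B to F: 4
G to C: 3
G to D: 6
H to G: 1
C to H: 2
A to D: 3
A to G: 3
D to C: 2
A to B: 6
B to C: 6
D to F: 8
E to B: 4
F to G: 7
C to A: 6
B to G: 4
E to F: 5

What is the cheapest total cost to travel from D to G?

Enumerating some paths:
D - C - G: 2+3 = 5
D - G: 6 = 6
D - A - G: 3+3 = 6
Cheapest is D - C - G at 5.

5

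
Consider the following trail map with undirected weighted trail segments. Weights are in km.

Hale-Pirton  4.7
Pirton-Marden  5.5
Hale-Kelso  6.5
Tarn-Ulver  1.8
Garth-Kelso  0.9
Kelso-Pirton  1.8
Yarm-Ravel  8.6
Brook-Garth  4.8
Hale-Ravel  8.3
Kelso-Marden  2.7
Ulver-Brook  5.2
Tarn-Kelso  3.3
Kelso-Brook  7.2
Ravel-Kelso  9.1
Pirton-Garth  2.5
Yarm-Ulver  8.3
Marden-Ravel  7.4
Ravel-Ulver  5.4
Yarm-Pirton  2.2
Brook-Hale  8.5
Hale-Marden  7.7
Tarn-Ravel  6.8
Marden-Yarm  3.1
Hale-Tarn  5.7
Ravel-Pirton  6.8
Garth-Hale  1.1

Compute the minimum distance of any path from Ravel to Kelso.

8.6 km

Shortest distances from Ravel:
Ravel: 0
Ulver: 5.4  (via Ravel)
Tarn: 6.8  (via Ravel)
Pirton: 6.8  (via Ravel)
Marden: 7.4  (via Ravel)
Hale: 8.3  (via Ravel)
Kelso: 8.6  (via Pirton)
Shortest route: Ravel → Pirton → Kelso = 8.6 km.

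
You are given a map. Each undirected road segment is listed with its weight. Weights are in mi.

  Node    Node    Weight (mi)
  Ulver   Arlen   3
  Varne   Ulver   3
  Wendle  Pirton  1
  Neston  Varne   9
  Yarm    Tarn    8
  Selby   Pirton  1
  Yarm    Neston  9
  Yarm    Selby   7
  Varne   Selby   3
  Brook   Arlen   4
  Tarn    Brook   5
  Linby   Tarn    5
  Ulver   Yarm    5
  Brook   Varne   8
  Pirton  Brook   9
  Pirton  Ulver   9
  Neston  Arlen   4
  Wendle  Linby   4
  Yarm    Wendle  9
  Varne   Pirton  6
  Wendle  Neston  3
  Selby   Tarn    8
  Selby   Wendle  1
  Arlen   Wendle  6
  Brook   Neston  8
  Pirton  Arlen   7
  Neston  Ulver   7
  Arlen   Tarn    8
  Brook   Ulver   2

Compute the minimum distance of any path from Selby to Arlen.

7 mi

Settle nodes by increasing distance from Selby:
Selby: 0
Wendle: 1  (via Selby)
Pirton: 1  (via Selby)
Varne: 3  (via Selby)
Neston: 4  (via Wendle)
Linby: 5  (via Wendle)
Ulver: 6  (via Varne)
Arlen: 7  (via Wendle)
Shortest route: Selby–Wendle–Arlen = 7 mi.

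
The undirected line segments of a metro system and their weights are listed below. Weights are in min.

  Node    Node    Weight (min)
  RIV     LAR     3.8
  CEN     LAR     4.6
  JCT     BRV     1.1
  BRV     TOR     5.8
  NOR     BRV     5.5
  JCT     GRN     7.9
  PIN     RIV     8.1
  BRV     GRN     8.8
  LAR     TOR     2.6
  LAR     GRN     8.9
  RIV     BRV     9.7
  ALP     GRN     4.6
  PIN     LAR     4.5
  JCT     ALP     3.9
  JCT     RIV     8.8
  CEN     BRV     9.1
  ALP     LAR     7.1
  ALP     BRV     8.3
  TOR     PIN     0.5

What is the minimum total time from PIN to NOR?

Settle nodes by increasing distance from PIN:
PIN: 0
TOR: 0.5  (via PIN)
LAR: 3.1  (via TOR)
BRV: 6.3  (via TOR)
RIV: 6.9  (via LAR)
JCT: 7.4  (via BRV)
CEN: 7.7  (via LAR)
ALP: 10.2  (via LAR)
NOR: 11.8  (via BRV)
Shortest route: PIN → TOR → BRV → NOR = 11.8 min.

11.8 min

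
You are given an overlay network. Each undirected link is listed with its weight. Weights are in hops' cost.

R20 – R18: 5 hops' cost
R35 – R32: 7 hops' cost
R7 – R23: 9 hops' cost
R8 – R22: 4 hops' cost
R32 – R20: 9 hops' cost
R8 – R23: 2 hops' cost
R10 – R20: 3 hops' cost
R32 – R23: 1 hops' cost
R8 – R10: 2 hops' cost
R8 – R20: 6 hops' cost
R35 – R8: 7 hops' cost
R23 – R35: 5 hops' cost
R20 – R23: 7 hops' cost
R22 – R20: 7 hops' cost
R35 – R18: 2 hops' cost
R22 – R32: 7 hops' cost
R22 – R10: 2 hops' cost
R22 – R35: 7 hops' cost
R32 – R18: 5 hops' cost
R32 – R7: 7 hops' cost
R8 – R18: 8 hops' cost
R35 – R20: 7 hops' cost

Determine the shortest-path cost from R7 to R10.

Compare a few routes:
R7 - R23 - R8 - R10: 9+2+2 = 13
R7 - R32 - R23 - R8 - R10: 7+1+2+2 = 12
Cheapest is R7 - R32 - R23 - R8 - R10 at 12 hops' cost.

12 hops' cost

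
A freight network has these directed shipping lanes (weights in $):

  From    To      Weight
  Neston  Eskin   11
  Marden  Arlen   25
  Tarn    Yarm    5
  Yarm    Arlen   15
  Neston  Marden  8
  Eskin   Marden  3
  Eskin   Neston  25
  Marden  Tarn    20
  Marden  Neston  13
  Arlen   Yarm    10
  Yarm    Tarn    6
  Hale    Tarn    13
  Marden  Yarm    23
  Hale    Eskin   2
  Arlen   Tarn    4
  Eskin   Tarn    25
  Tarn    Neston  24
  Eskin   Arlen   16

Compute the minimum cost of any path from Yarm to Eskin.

$41

Enumerating some paths:
Yarm → Arlen → Tarn → Neston → Eskin: 15+4+24+11 = 54
Yarm → Tarn → Neston → Eskin: 6+24+11 = 41
Cheapest is Yarm → Tarn → Neston → Eskin at $41.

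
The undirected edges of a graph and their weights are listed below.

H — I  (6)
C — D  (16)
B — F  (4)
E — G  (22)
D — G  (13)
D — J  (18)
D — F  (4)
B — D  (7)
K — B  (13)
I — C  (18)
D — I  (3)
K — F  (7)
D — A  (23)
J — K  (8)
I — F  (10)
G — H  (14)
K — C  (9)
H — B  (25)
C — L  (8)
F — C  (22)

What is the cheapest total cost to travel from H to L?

32

Enumerating some paths:
H - I - D - C - L: 6+3+16+8 = 33
H - I - D - F - K - C - L: 6+3+4+7+9+8 = 37
H - I - C - L: 6+18+8 = 32
The minimum is 32 via H - I - C - L.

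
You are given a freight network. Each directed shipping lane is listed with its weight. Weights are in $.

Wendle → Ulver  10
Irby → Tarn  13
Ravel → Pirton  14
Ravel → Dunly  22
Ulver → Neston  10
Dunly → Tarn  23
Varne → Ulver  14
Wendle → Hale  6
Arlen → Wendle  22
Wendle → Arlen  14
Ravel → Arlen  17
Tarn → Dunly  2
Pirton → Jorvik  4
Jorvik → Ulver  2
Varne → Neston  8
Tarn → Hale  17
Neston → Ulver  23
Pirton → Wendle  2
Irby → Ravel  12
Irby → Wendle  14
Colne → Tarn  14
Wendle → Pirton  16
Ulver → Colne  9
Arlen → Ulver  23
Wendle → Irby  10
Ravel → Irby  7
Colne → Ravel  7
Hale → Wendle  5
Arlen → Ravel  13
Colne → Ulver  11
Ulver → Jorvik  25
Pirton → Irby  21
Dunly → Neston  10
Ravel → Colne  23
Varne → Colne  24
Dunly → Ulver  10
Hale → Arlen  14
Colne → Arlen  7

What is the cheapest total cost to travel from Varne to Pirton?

Shortest distances from Varne:
Varne: 0
Neston: 8  (via Varne)
Ulver: 14  (via Varne)
Colne: 23  (via Ulver)
Arlen: 30  (via Colne)
Ravel: 30  (via Colne)
Irby: 37  (via Ravel)
Tarn: 37  (via Colne)
Dunly: 39  (via Tarn)
Jorvik: 39  (via Ulver)
Pirton: 44  (via Ravel)
Shortest route: Varne → Ulver → Colne → Ravel → Pirton = $44.

$44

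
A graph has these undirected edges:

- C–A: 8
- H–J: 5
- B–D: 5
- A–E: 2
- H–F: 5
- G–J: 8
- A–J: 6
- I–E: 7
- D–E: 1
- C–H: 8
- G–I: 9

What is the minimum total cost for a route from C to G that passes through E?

26

Best C to E: C → A → E costing 10
Shortest E→G: E → I → G = 16
Total via E: 10 + 16 = 26.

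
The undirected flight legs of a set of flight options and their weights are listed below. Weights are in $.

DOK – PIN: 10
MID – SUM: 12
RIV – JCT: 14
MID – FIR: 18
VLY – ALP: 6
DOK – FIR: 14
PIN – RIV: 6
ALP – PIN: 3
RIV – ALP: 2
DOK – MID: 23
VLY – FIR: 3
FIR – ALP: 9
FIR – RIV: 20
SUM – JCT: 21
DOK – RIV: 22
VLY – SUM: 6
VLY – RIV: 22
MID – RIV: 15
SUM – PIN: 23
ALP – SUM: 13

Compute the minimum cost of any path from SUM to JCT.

Shortest distances from SUM:
SUM: 0
VLY: 6  (via SUM)
FIR: 9  (via VLY)
MID: 12  (via SUM)
ALP: 12  (via VLY)
RIV: 14  (via ALP)
PIN: 15  (via ALP)
JCT: 21  (via SUM)
Shortest route: SUM → JCT = $21.

$21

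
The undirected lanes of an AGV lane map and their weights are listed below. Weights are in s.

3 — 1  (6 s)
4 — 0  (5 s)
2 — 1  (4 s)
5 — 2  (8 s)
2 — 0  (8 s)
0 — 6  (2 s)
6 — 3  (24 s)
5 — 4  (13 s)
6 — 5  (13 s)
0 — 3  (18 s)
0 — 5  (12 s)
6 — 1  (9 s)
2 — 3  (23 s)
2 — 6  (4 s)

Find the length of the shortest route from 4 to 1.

Candidate routes:
4 - 5 - 2 - 1: 13+8+4 = 25
4 - 0 - 2 - 1: 5+8+4 = 17
4 - 0 - 6 - 2 - 1: 5+2+4+4 = 15
4 - 0 - 6 - 1: 5+2+9 = 16
The minimum is 15 s via 4 - 0 - 6 - 2 - 1.

15 s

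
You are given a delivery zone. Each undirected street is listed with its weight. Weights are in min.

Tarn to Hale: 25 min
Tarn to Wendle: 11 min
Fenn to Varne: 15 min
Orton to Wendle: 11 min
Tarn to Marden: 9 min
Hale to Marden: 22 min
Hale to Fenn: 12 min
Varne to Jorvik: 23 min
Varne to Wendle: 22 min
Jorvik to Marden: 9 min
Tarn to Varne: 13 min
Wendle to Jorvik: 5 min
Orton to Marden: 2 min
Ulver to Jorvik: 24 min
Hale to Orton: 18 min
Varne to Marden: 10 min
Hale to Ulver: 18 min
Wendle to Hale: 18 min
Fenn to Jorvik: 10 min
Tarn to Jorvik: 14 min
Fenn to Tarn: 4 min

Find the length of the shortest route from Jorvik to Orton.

Enumerating some paths:
Jorvik–Marden–Orton: 9+2 = 11
Jorvik–Wendle–Orton: 5+11 = 16
Jorvik–Tarn–Marden–Orton: 14+9+2 = 25
The minimum is 11 min via Jorvik–Marden–Orton.

11 min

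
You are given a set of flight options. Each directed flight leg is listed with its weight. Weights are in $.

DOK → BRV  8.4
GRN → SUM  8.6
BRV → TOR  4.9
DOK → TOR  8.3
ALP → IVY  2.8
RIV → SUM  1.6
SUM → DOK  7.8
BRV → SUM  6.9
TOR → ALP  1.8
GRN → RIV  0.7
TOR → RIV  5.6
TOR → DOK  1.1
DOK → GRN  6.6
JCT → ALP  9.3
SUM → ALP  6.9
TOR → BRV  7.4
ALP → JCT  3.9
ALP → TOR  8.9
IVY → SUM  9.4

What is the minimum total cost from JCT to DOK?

$19.3

Candidate routes:
JCT → ALP → TOR → DOK: 9.3+8.9+1.1 = 19.3
JCT → ALP → IVY → SUM → DOK: 9.3+2.8+9.4+7.8 = 29.3
Cheapest is JCT → ALP → TOR → DOK at $19.3.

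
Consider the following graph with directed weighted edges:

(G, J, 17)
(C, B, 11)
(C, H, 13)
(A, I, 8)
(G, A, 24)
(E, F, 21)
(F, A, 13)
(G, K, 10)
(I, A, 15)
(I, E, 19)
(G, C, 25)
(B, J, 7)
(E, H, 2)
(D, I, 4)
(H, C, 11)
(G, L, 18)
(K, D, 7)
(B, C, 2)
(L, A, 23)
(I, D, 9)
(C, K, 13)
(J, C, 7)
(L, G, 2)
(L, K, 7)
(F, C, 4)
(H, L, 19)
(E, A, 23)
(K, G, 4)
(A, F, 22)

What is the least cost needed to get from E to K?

26

Candidate routes:
E–H–C–K: 2+11+13 = 26
E–H–L–G–K: 2+19+2+10 = 33
E–H–L–K: 2+19+7 = 28
E–F–C–K: 21+4+13 = 38
The minimum is 26 via E–H–C–K.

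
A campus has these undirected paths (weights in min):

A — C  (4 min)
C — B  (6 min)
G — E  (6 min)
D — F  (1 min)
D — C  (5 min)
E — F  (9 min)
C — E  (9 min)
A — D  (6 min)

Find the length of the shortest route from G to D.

Enumerating some paths:
G → E → F → D: 6+9+1 = 16
G → E → C → D: 6+9+5 = 20
The minimum is 16 min via G → E → F → D.

16 min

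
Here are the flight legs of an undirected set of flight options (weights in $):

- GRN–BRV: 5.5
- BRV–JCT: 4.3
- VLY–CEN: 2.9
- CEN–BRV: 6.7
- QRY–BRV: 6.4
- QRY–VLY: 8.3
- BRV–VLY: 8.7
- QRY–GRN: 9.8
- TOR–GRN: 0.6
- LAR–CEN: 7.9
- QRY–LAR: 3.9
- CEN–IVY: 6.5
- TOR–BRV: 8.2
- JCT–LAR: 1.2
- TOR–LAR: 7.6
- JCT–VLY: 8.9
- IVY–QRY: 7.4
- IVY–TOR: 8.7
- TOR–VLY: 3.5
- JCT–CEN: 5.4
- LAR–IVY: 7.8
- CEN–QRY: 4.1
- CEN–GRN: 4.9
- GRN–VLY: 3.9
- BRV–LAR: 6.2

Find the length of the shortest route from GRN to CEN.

Settle nodes by increasing distance from GRN:
GRN: 0
TOR: 0.6  (via GRN)
VLY: 3.9  (via GRN)
CEN: 4.9  (via GRN)
Shortest route: GRN–CEN = $4.9.

$4.9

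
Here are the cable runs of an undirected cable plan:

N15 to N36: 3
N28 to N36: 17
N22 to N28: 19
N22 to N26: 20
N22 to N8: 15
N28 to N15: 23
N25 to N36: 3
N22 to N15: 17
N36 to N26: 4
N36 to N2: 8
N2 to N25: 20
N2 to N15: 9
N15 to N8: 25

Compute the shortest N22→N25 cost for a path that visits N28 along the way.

39

Best N22 to N28: N22 → N28 costing 19
Shortest N28→N25: N28 → N36 → N25 = 20
Total via N28: 19 + 20 = 39.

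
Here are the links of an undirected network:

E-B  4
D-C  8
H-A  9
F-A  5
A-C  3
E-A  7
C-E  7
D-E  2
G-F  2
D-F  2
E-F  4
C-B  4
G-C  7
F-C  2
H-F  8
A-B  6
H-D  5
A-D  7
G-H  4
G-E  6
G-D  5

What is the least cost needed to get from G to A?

Running Dijkstra from G:
G: 0
F: 2  (via G)
C: 4  (via F)
D: 4  (via F)
H: 4  (via G)
E: 6  (via G)
A: 7  (via F)
Shortest route: G → F → A = 7.

7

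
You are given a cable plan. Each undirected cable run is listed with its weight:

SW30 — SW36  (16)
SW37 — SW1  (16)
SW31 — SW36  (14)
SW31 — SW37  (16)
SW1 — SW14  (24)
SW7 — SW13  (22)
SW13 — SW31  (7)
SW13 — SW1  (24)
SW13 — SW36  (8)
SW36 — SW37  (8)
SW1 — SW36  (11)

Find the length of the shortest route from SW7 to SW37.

38

Compare a few routes:
SW7–SW13–SW36–SW37: 22+8+8 = 38
SW7–SW13–SW31–SW36–SW37: 22+7+14+8 = 51
SW7–SW13–SW31–SW37: 22+7+16 = 45
Cheapest is SW7–SW13–SW36–SW37 at 38.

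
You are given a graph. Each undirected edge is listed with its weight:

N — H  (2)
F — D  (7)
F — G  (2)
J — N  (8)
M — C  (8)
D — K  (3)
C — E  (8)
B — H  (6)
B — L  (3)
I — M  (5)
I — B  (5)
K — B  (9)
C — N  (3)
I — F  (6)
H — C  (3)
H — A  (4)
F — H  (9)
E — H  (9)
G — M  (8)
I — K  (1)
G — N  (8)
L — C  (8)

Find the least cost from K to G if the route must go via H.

Best K to H: K–I–B–H costing 12
Best H to G: H–N–G costing 10
Total via H: 12 + 10 = 22.

22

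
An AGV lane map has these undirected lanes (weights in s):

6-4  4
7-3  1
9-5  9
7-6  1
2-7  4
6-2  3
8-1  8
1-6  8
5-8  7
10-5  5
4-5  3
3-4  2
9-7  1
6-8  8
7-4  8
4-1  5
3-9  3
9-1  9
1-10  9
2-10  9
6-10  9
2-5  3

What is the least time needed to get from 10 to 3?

Running Dijkstra from 10:
10: 0
5: 5  (via 10)
2: 8  (via 5)
4: 8  (via 5)
1: 9  (via 10)
6: 9  (via 10)
3: 10  (via 4)
Shortest route: 10–5–4–3 = 10 s.

10 s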